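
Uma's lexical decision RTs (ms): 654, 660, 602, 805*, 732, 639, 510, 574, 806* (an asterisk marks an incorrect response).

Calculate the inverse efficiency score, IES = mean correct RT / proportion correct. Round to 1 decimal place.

802.8 ms

Correct trials (n=7): 654, 660, 602, 732, 639, 510, 574
Mean correct RT = 4371/7 = 624.4286 ms
Proportion correct = 7/9
IES = 624.4286 / (7/9) = 802.837 ms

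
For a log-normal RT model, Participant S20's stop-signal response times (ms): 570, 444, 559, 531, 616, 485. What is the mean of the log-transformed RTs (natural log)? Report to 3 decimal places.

ln(RT): 6.3456, 6.0958, 6.3261, 6.2748, 6.4232, 6.1841
Σ ln(RT) = 37.6498
Mean = 37.6498/6 = 6.27496

6.275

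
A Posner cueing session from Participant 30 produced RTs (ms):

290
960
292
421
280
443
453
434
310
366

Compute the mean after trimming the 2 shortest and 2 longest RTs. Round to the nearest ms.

Sorted: 280, 290, 292, 310, 366, 421, 434, 443, 453, 960
Drop lowest 2 (280, 290) and highest 2 (453, 960)
Remaining (n=6): Σ = 2266, mean = 2266/6 = 377.667

378 ms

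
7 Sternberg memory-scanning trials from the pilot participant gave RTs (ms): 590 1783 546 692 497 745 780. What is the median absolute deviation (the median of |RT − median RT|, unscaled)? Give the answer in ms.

102 ms

Sorted: 497, 546, 590, 692, 745, 780, 1783 → median = 692
|x − 692|: 102, 1091, 146, 0, 195, 53, 88
Sorted deviations: 0, 53, 88, 102, 146, 195, 1091 → MAD = 102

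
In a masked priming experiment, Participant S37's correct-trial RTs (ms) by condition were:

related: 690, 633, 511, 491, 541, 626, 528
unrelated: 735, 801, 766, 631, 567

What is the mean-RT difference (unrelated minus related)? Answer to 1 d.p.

M(related) = 4020/7 = 574.286
M(unrelated) = 3500/5 = 700.000
Difference = 700.000 − 574.286 = 125.714 ms

125.7 ms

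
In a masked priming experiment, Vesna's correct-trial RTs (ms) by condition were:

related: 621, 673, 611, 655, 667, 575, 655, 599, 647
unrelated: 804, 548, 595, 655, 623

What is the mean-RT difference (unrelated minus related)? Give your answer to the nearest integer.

11 ms

M(related) = 5703/9 = 633.667
M(unrelated) = 3225/5 = 645.000
Difference = 645.000 − 633.667 = 11.333 ms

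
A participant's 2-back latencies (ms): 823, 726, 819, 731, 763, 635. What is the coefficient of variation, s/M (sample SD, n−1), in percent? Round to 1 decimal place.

9.3%

n = 6, Σ = 4497, M = 749.5000
Σ(x−M)² = 24419.500; s = √(24419.500/5) = 69.8849
CV = 69.8849 / 749.5000 = 0.09324 = 9.324%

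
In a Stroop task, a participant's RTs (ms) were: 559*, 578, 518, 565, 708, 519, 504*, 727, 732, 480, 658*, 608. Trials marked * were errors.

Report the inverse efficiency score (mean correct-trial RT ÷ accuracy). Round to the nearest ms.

805 ms

Correct trials (n=9): 578, 518, 565, 708, 519, 727, 732, 480, 608
Mean correct RT = 5435/9 = 603.8889 ms
Proportion correct = 9/12
IES = 603.8889 / (9/12) = 805.185 ms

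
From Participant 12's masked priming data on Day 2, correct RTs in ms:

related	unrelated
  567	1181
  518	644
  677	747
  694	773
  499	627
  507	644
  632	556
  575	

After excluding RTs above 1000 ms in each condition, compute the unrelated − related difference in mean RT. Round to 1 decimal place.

81.5 ms

unrelated: exclude 1181
M(related) = 4669/8 = 583.625
M(unrelated) = 3991/6 = 665.167
Difference = 665.167 − 583.625 = 81.542 ms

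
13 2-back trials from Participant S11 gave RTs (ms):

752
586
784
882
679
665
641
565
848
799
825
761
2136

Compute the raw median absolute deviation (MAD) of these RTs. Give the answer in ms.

87 ms

Sorted: 565, 586, 641, 665, 679, 752, 761, 784, 799, 825, 848, 882, 2136 → median = 761
|x − 761|: 9, 175, 23, 121, 82, 96, 120, 196, 87, 38, 64, 0, 1375
Sorted deviations: 0, 9, 23, 38, 64, 82, 87, 96, 120, 121, 175, 196, 1375 → MAD = 87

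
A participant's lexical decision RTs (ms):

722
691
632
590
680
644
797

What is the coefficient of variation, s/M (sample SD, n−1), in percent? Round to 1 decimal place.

n = 7, Σ = 4756, M = 679.4286
Σ(x−M)² = 27271.714; s = √(27271.714/6) = 67.4187
CV = 67.4187 / 679.4286 = 0.09923 = 9.923%

9.9%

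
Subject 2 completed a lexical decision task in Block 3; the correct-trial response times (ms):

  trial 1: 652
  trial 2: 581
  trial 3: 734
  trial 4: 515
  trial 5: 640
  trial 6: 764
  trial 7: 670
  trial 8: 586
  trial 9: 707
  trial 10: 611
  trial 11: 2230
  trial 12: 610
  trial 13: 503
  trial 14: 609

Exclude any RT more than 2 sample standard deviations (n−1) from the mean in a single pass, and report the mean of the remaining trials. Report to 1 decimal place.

629.4 ms

n = 14, ΣRT = 10412, M = 743.714
Σ(x−M)² = 2450744.86; s = √(2450744.86/13) = 434.188
Cutoffs: 743.714 ± 2·434.188 → [-124.7, 1612.1]
Outside: 2230 → excluded.
Retained (n=13): Σ = 8182, mean = 8182/13 = 629.385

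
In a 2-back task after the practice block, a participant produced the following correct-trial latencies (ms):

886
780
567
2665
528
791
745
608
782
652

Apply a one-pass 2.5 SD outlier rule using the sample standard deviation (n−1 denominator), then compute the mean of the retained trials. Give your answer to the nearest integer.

704 ms

n = 10, ΣRT = 9004, M = 900.400
Σ(x−M)² = 3575690.40; s = √(3575690.40/9) = 630.317
Cutoffs: 900.400 ± 2.5·630.317 → [-675.4, 2476.2]
Outside: 2665 → excluded.
Retained (n=9): Σ = 6339, mean = 6339/9 = 704.333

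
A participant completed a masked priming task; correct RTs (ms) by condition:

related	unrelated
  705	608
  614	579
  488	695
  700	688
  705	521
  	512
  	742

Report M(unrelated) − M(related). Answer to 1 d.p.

-21.7 ms

M(related) = 3212/5 = 642.400
M(unrelated) = 4345/7 = 620.714
Difference = 620.714 − 642.400 = -21.686 ms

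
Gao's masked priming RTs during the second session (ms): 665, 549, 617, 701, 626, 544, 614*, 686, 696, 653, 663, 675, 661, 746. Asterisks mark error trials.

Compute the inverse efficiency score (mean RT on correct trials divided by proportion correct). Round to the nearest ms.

Correct trials (n=13): 665, 549, 617, 701, 626, 544, 686, 696, 653, 663, 675, 661, 746
Mean correct RT = 8482/13 = 652.4615 ms
Proportion correct = 13/14
IES = 652.4615 / (13/14) = 702.651 ms

703 ms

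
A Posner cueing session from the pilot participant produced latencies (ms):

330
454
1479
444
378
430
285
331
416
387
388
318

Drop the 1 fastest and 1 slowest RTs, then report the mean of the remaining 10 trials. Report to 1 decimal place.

Sorted: 285, 318, 330, 331, 378, 387, 388, 416, 430, 444, 454, 1479
Drop lowest 1 (285) and highest 1 (1479)
Remaining (n=10): Σ = 3876, mean = 3876/10 = 387.600

387.6 ms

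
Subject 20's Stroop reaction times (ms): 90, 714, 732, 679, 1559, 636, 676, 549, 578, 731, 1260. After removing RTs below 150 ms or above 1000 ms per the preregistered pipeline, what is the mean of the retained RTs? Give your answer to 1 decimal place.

Excluded: 90, 1260, 1559
Retained (n=8): Σ = 5295
Mean = 5295/8 = 661.8750

661.9 ms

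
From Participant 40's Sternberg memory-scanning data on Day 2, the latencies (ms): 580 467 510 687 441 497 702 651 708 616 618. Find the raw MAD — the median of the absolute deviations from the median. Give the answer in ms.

86 ms

Sorted: 441, 467, 497, 510, 580, 616, 618, 651, 687, 702, 708 → median = 616
|x − 616|: 36, 149, 106, 71, 175, 119, 86, 35, 92, 0, 2
Sorted deviations: 0, 2, 35, 36, 71, 86, 92, 106, 119, 149, 175 → MAD = 86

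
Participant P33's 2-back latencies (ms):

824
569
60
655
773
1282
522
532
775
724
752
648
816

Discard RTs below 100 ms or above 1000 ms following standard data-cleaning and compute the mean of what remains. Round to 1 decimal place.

690.0 ms

Excluded: 60, 1282
Retained (n=11): Σ = 7590
Mean = 7590/11 = 690.0000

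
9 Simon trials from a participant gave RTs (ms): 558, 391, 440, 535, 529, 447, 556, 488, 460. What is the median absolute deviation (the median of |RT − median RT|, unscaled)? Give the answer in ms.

47 ms

Sorted: 391, 440, 447, 460, 488, 529, 535, 556, 558 → median = 488
|x − 488|: 70, 97, 48, 47, 41, 41, 68, 0, 28
Sorted deviations: 0, 28, 41, 41, 47, 48, 68, 70, 97 → MAD = 47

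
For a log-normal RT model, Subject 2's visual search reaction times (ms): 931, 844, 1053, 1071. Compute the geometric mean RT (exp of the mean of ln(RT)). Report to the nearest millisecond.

970 ms

ln(RT): 6.8363, 6.7382, 6.9594, 6.9763
Mean ln(RT) = 27.5102/4 = 6.87754
Geometric mean = exp(6.87754) = 970.24 ms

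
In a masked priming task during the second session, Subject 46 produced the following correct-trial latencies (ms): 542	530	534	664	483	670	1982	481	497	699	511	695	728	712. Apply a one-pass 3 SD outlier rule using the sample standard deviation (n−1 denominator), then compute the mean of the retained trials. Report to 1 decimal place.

595.8 ms

n = 14, ΣRT = 9728, M = 694.857
Σ(x−M)² = 1899703.71; s = √(1899703.71/13) = 382.271
Cutoffs: 694.857 ± 3·382.271 → [-452.0, 1841.7]
Outside: 1982 → excluded.
Retained (n=13): Σ = 7746, mean = 7746/13 = 595.846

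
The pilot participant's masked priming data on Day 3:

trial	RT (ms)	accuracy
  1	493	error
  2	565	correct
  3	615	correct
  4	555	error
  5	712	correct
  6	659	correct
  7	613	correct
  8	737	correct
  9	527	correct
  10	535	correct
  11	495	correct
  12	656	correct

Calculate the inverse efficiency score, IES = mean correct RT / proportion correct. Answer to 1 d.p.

Correct trials (n=10): 565, 615, 712, 659, 613, 737, 527, 535, 495, 656
Mean correct RT = 6114/10 = 611.4000 ms
Proportion correct = 10/12
IES = 611.4000 / (10/12) = 733.680 ms

733.7 ms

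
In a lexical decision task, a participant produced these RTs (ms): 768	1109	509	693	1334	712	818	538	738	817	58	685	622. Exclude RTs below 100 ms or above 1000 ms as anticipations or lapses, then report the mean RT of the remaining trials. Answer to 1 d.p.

Excluded: 58, 1109, 1334
Retained (n=10): Σ = 6900
Mean = 6900/10 = 690.0000

690.0 ms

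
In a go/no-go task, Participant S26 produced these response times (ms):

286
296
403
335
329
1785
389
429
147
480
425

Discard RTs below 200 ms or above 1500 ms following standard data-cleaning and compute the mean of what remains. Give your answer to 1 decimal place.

Excluded: 147, 1785
Retained (n=9): Σ = 3372
Mean = 3372/9 = 374.6667

374.7 ms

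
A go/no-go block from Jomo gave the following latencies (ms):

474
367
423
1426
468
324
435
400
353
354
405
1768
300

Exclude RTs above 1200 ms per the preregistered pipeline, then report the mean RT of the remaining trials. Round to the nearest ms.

Excluded: 1426, 1768
Retained (n=11): Σ = 4303
Mean = 4303/11 = 391.1818

391 ms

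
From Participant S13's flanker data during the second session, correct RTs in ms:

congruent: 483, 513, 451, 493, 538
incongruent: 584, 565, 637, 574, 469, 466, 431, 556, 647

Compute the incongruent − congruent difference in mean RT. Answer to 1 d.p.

M(congruent) = 2478/5 = 495.600
M(incongruent) = 4929/9 = 547.667
Difference = 547.667 − 495.600 = 52.067 ms

52.1 ms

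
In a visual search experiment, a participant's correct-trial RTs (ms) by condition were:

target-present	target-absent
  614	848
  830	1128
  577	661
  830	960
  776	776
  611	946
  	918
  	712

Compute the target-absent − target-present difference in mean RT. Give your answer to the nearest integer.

M(target-present) = 4238/6 = 706.333
M(target-absent) = 6949/8 = 868.625
Difference = 868.625 − 706.333 = 162.292 ms

162 ms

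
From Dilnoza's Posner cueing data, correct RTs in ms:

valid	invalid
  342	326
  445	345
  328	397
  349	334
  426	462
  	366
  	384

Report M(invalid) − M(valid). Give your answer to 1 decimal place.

-4.6 ms

M(valid) = 1890/5 = 378.000
M(invalid) = 2614/7 = 373.429
Difference = 373.429 − 378.000 = -4.571 ms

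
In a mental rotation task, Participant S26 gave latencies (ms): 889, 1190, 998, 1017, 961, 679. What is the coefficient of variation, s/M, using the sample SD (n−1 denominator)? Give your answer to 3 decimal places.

n = 6, Σ = 5734, M = 955.6667
Σ(x−M)² = 141483.333; s = √(141483.333/5) = 168.2161
CV = 168.2161 / 955.6667 = 0.17602

0.176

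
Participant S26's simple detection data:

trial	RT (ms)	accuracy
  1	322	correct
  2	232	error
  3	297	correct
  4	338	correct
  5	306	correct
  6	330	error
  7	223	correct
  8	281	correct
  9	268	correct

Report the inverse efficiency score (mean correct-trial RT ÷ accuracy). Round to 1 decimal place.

373.8 ms

Correct trials (n=7): 322, 297, 338, 306, 223, 281, 268
Mean correct RT = 2035/7 = 290.7143 ms
Proportion correct = 7/9
IES = 290.7143 / (7/9) = 373.776 ms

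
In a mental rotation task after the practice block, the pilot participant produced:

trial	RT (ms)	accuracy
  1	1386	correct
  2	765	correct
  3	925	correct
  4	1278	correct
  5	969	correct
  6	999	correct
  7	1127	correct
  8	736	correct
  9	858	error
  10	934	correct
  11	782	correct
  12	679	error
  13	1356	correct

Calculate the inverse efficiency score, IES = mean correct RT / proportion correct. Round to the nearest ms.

Correct trials (n=11): 1386, 765, 925, 1278, 969, 999, 1127, 736, 934, 782, 1356
Mean correct RT = 11257/11 = 1023.3636 ms
Proportion correct = 11/13
IES = 1023.3636 / (11/13) = 1209.430 ms

1209 ms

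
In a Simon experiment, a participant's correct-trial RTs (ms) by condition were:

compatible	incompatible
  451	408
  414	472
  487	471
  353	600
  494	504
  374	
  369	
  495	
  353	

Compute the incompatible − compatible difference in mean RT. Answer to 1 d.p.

69.9 ms

M(compatible) = 3790/9 = 421.111
M(incompatible) = 2455/5 = 491.000
Difference = 491.000 − 421.111 = 69.889 ms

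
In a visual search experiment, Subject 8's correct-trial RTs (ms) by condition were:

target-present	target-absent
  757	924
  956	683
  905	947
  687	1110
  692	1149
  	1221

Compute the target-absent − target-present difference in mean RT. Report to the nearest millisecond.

206 ms

M(target-present) = 3997/5 = 799.400
M(target-absent) = 6034/6 = 1005.667
Difference = 1005.667 − 799.400 = 206.267 ms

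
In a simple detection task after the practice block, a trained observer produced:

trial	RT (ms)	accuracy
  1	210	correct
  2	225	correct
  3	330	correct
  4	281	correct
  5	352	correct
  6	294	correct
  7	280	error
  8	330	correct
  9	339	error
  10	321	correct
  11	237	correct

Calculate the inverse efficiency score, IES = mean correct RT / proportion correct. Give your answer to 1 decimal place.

Correct trials (n=9): 210, 225, 330, 281, 352, 294, 330, 321, 237
Mean correct RT = 2580/9 = 286.6667 ms
Proportion correct = 9/11
IES = 286.6667 / (9/11) = 350.370 ms

350.4 ms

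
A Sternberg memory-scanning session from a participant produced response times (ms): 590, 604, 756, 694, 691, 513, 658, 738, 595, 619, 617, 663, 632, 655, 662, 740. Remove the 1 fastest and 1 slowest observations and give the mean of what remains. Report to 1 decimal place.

654.1 ms

Sorted: 513, 590, 595, 604, 617, 619, 632, 655, 658, 662, 663, 691, 694, 738, 740, 756
Drop lowest 1 (513) and highest 1 (756)
Remaining (n=14): Σ = 9158, mean = 9158/14 = 654.143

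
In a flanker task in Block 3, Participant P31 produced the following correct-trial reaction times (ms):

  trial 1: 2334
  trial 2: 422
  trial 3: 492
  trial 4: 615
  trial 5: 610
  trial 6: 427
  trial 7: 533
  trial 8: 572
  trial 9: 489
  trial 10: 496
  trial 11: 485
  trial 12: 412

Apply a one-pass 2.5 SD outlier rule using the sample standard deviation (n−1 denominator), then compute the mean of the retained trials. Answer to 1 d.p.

n = 12, ΣRT = 7887, M = 657.250
Σ(x−M)² = 3118006.25; s = √(3118006.25/11) = 532.405
Cutoffs: 657.250 ± 2.5·532.405 → [-673.8, 1988.3]
Outside: 2334 → excluded.
Retained (n=11): Σ = 5553, mean = 5553/11 = 504.818

504.8 ms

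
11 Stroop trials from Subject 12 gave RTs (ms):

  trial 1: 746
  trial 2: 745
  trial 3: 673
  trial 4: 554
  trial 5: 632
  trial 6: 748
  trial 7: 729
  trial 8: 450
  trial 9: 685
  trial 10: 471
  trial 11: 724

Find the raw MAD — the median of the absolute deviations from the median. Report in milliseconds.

60 ms

Sorted: 450, 471, 554, 632, 673, 685, 724, 729, 745, 746, 748 → median = 685
|x − 685|: 61, 60, 12, 131, 53, 63, 44, 235, 0, 214, 39
Sorted deviations: 0, 12, 39, 44, 53, 60, 61, 63, 131, 214, 235 → MAD = 60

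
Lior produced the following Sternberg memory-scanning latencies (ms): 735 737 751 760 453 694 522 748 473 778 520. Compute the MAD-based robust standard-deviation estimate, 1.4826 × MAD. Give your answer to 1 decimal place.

60.8 ms

Sorted: 453, 473, 520, 522, 694, 735, 737, 748, 751, 760, 778 → median = 735
|x − 735| sorted: 0, 2, 13, 16, 25, 41, 43, 213, 215, 262, 282 → MAD = 41
Robust SD ≈ 1.4826 × 41 = 60.787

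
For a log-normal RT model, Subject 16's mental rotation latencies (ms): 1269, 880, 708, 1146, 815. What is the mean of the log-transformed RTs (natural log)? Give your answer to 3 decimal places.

6.847

ln(RT): 7.1460, 6.7799, 6.5624, 7.0440, 6.7032
Σ ln(RT) = 34.2356
Mean = 34.2356/5 = 6.84711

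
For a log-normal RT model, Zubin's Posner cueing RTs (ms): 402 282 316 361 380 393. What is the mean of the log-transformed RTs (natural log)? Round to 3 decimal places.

ln(RT): 5.9965, 5.6419, 5.7557, 5.8889, 5.9402, 5.9738
Σ ln(RT) = 35.1970
Mean = 35.1970/6 = 5.86616

5.866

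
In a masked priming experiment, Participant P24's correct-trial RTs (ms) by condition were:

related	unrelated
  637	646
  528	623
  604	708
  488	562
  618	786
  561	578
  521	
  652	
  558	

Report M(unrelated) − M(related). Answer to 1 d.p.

M(related) = 5167/9 = 574.111
M(unrelated) = 3903/6 = 650.500
Difference = 650.500 − 574.111 = 76.389 ms

76.4 ms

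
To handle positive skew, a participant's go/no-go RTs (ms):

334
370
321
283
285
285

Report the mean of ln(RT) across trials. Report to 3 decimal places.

5.741

ln(RT): 5.8111, 5.9135, 5.7714, 5.6454, 5.6525, 5.6525
Σ ln(RT) = 34.4465
Mean = 34.4465/6 = 5.74109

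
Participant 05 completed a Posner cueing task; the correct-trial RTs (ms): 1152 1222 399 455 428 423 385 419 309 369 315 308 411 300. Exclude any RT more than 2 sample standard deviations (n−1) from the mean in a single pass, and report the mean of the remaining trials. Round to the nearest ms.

n = 14, ΣRT = 6895, M = 492.500
Σ(x−M)² = 1161377.50; s = √(1161377.50/13) = 298.893
Cutoffs: 492.500 ± 2·298.893 → [-105.3, 1090.3]
Outside: 1152, 1222 → excluded.
Retained (n=12): Σ = 4521, mean = 4521/12 = 376.750

377 ms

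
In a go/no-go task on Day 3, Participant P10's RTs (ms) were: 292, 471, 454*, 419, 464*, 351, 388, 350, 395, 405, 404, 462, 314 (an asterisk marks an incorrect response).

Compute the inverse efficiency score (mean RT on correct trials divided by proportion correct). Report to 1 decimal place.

456.7 ms

Correct trials (n=11): 292, 471, 419, 351, 388, 350, 395, 405, 404, 462, 314
Mean correct RT = 4251/11 = 386.4545 ms
Proportion correct = 11/13
IES = 386.4545 / (11/13) = 456.719 ms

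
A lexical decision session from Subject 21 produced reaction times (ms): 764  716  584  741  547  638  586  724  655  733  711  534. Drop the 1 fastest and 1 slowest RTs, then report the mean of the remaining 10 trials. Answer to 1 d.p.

663.5 ms

Sorted: 534, 547, 584, 586, 638, 655, 711, 716, 724, 733, 741, 764
Drop lowest 1 (534) and highest 1 (764)
Remaining (n=10): Σ = 6635, mean = 6635/10 = 663.500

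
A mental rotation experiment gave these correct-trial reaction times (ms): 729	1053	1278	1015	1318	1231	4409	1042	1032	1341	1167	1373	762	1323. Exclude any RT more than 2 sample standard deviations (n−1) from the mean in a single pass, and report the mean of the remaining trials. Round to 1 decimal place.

n = 14, ΣRT = 19073, M = 1362.357
Σ(x−M)² = 10538347.21; s = √(10538347.21/13) = 900.357
Cutoffs: 1362.357 ± 2·900.357 → [-438.4, 3163.1]
Outside: 4409 → excluded.
Retained (n=13): Σ = 14664, mean = 14664/13 = 1128.000

1128.0 ms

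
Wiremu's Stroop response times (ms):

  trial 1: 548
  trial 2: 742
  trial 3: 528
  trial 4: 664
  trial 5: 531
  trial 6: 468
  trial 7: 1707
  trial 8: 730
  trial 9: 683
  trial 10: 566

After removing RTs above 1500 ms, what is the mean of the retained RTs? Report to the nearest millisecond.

Excluded: 1707
Retained (n=9): Σ = 5460
Mean = 5460/9 = 606.6667

607 ms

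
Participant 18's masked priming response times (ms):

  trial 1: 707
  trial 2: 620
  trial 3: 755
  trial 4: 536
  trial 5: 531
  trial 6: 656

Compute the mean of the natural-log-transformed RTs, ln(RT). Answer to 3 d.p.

ln(RT): 6.5610, 6.4297, 6.6267, 6.2841, 6.2748, 6.4862
Σ ln(RT) = 38.6625
Mean = 38.6625/6 = 6.44375

6.444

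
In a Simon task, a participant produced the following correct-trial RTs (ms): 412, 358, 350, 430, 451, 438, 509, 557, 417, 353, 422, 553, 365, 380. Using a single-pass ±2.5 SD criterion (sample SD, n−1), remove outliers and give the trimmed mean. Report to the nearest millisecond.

428 ms

n = 14, ΣRT = 5995, M = 428.214
Σ(x−M)² = 62754.36; s = √(62754.36/13) = 69.478
Cutoffs: 428.214 ± 2.5·69.478 → [254.5, 601.9]
No RTs fall outside the cutoffs; all 14 retained. Mean = 5995/14 = 428.214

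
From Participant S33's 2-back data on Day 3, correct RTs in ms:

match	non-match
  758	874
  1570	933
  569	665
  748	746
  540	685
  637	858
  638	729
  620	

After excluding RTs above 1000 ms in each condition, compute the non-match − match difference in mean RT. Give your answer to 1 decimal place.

140.0 ms

match: exclude 1570
M(match) = 4510/7 = 644.286
M(non-match) = 5490/7 = 784.286
Difference = 784.286 − 644.286 = 140.000 ms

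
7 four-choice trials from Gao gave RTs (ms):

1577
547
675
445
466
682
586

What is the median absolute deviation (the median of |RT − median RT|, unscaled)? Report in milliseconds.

96 ms

Sorted: 445, 466, 547, 586, 675, 682, 1577 → median = 586
|x − 586|: 991, 39, 89, 141, 120, 96, 0
Sorted deviations: 0, 39, 89, 96, 120, 141, 991 → MAD = 96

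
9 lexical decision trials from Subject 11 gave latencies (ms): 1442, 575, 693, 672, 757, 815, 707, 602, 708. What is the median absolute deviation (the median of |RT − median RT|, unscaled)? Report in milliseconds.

50 ms

Sorted: 575, 602, 672, 693, 707, 708, 757, 815, 1442 → median = 707
|x − 707|: 735, 132, 14, 35, 50, 108, 0, 105, 1
Sorted deviations: 0, 1, 14, 35, 50, 105, 108, 132, 735 → MAD = 50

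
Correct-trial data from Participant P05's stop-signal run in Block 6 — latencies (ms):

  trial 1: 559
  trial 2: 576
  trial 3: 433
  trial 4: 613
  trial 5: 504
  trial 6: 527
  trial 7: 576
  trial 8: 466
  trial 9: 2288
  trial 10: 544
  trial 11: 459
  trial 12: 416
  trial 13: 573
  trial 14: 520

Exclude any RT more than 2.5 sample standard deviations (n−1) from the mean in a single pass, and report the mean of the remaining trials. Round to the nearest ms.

520 ms

n = 14, ΣRT = 9054, M = 646.714
Σ(x−M)² = 2946186.86; s = √(2946186.86/13) = 476.056
Cutoffs: 646.714 ± 2.5·476.056 → [-543.4, 1836.9]
Outside: 2288 → excluded.
Retained (n=13): Σ = 6766, mean = 6766/13 = 520.462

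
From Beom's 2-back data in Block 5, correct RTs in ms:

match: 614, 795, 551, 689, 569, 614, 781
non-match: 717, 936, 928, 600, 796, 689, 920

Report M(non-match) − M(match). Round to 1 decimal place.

M(match) = 4613/7 = 659.000
M(non-match) = 5586/7 = 798.000
Difference = 798.000 − 659.000 = 139.000 ms

139.0 ms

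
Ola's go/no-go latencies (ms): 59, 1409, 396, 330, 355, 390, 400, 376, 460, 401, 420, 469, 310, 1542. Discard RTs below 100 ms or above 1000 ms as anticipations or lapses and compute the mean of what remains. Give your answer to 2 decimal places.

Excluded: 59, 1409, 1542
Retained (n=11): Σ = 4307
Mean = 4307/11 = 391.5455

391.55 ms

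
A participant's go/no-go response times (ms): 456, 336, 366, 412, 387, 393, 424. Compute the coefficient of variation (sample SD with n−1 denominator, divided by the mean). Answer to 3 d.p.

0.099

n = 7, Σ = 2774, M = 396.2857
Σ(x−M)² = 9229.429; s = √(9229.429/6) = 39.2204
CV = 39.2204 / 396.2857 = 0.09897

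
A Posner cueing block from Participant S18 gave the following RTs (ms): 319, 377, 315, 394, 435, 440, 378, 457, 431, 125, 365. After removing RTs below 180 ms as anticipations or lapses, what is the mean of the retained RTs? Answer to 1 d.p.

Excluded: 125
Retained (n=10): Σ = 3911
Mean = 3911/10 = 391.1000

391.1 ms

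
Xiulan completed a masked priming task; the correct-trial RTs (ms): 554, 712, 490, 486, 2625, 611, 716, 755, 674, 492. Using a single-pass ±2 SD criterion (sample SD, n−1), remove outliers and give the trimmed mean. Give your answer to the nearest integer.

n = 10, ΣRT = 8115, M = 811.500
Σ(x−M)² = 3747800.50; s = √(3747800.50/9) = 645.308
Cutoffs: 811.500 ± 2·645.308 → [-479.1, 2102.1]
Outside: 2625 → excluded.
Retained (n=9): Σ = 5490, mean = 5490/9 = 610.000

610 ms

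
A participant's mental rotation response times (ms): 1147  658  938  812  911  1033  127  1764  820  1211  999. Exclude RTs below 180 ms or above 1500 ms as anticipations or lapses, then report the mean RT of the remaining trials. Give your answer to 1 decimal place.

947.7 ms

Excluded: 127, 1764
Retained (n=9): Σ = 8529
Mean = 8529/9 = 947.6667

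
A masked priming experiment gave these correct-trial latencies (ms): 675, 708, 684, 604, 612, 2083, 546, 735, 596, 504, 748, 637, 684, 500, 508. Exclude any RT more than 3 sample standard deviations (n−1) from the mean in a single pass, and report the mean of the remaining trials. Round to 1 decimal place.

n = 15, ΣRT = 10824, M = 721.600
Σ(x−M)² = 2081161.60; s = √(2081161.60/14) = 385.557
Cutoffs: 721.600 ± 3·385.557 → [-435.1, 1878.3]
Outside: 2083 → excluded.
Retained (n=14): Σ = 8741, mean = 8741/14 = 624.357

624.4 ms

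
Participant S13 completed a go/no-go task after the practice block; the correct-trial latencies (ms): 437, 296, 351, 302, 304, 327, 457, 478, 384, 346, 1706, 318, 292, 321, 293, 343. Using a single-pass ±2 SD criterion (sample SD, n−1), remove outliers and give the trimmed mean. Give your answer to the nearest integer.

n = 16, ΣRT = 6955, M = 434.688
Σ(x−M)² = 1776951.44; s = √(1776951.44/15) = 344.185
Cutoffs: 434.688 ± 2·344.185 → [-253.7, 1123.1]
Outside: 1706 → excluded.
Retained (n=15): Σ = 5249, mean = 5249/15 = 349.933

350 ms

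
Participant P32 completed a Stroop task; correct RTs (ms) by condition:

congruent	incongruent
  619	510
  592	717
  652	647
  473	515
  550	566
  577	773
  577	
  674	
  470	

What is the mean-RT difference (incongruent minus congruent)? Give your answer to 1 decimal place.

45.3 ms

M(congruent) = 5184/9 = 576.000
M(incongruent) = 3728/6 = 621.333
Difference = 621.333 − 576.000 = 45.333 ms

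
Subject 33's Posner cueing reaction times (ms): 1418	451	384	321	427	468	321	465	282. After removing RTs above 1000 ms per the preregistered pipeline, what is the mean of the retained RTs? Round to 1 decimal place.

Excluded: 1418
Retained (n=8): Σ = 3119
Mean = 3119/8 = 389.8750

389.9 ms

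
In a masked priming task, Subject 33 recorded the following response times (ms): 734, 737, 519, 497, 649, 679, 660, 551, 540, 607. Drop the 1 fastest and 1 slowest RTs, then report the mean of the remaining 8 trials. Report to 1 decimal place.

Sorted: 497, 519, 540, 551, 607, 649, 660, 679, 734, 737
Drop lowest 1 (497) and highest 1 (737)
Remaining (n=8): Σ = 4939, mean = 4939/8 = 617.375

617.4 ms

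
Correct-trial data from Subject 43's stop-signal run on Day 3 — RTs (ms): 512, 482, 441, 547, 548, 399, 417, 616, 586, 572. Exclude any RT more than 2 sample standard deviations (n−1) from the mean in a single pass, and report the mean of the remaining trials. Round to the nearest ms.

n = 10, ΣRT = 5120, M = 512.000
Σ(x−M)² = 50148.00; s = √(50148.00/9) = 74.646
Cutoffs: 512.000 ± 2·74.646 → [362.7, 661.3]
No RTs fall outside the cutoffs; all 10 retained. Mean = 5120/10 = 512.000

512 ms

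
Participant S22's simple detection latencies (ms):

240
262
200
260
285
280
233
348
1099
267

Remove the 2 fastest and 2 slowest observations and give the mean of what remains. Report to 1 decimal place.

Sorted: 200, 233, 240, 260, 262, 267, 280, 285, 348, 1099
Drop lowest 2 (200, 233) and highest 2 (348, 1099)
Remaining (n=6): Σ = 1594, mean = 1594/6 = 265.667

265.7 ms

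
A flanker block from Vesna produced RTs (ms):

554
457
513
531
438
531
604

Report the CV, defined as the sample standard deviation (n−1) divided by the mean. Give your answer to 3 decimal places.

n = 7, Σ = 3628, M = 518.2857
Σ(x−M)² = 19175.429; s = √(19175.429/6) = 56.5323
CV = 56.5323 / 518.2857 = 0.10908

0.109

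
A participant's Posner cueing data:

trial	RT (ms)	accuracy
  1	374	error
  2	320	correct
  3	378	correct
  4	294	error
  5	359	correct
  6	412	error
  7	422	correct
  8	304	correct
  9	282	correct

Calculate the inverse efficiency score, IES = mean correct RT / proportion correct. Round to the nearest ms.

Correct trials (n=6): 320, 378, 359, 422, 304, 282
Mean correct RT = 2065/6 = 344.1667 ms
Proportion correct = 6/9
IES = 344.1667 / (6/9) = 516.250 ms

516 ms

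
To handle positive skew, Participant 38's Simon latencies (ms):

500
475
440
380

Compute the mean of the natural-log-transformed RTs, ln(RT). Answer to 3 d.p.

6.101

ln(RT): 6.2146, 6.1633, 6.0868, 5.9402
Σ ln(RT) = 24.4049
Mean = 24.4049/4 = 6.10122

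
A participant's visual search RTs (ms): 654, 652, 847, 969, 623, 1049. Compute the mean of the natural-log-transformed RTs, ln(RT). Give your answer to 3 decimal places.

ln(RT): 6.4831, 6.4800, 6.7417, 6.8763, 6.4345, 6.9556
Σ ln(RT) = 39.9713
Mean = 39.9713/6 = 6.66188

6.662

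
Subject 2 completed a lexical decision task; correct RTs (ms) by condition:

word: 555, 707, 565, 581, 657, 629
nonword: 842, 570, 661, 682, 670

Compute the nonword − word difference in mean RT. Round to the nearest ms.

69 ms

M(word) = 3694/6 = 615.667
M(nonword) = 3425/5 = 685.000
Difference = 685.000 − 615.667 = 69.333 ms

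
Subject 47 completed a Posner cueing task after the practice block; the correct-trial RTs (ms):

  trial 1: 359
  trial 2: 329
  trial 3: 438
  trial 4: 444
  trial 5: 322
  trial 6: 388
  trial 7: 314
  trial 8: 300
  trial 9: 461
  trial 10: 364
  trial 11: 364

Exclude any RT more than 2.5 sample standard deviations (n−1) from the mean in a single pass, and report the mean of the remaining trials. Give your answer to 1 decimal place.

n = 11, ΣRT = 4083, M = 371.182
Σ(x−M)² = 30903.64; s = √(30903.64/10) = 55.591
Cutoffs: 371.182 ± 2.5·55.591 → [232.2, 510.2]
No RTs fall outside the cutoffs; all 11 retained. Mean = 4083/11 = 371.182

371.2 ms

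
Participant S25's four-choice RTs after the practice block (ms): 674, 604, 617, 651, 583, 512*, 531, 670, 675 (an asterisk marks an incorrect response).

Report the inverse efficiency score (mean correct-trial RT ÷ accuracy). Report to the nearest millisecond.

Correct trials (n=8): 674, 604, 617, 651, 583, 531, 670, 675
Mean correct RT = 5005/8 = 625.6250 ms
Proportion correct = 8/9
IES = 625.6250 / (8/9) = 703.828 ms

704 ms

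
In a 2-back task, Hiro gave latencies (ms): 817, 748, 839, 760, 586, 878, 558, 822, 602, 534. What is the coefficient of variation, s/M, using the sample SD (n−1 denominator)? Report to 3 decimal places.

0.183

n = 10, Σ = 7144, M = 714.4000
Σ(x−M)² = 153728.400; s = √(153728.400/9) = 130.6940
CV = 130.6940 / 714.4000 = 0.18294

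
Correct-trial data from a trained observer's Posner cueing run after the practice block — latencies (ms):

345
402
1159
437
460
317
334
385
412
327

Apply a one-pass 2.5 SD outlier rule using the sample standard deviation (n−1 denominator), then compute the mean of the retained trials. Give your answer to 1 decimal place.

379.9 ms

n = 10, ΣRT = 4578, M = 457.800
Σ(x−M)² = 567613.60; s = √(567613.60/9) = 251.134
Cutoffs: 457.800 ± 2.5·251.134 → [-170.0, 1085.6]
Outside: 1159 → excluded.
Retained (n=9): Σ = 3419, mean = 3419/9 = 379.889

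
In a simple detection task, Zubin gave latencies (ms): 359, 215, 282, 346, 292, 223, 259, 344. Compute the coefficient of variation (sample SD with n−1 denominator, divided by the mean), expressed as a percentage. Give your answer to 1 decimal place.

19.3%

n = 8, Σ = 2320, M = 290.0000
Σ(x−M)² = 21956.000; s = √(21956.000/7) = 56.0051
CV = 56.0051 / 290.0000 = 0.19312 = 19.312%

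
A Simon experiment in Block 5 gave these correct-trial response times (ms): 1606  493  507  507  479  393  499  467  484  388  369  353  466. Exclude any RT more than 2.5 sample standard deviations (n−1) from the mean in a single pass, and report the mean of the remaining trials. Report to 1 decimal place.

n = 13, ΣRT = 7011, M = 539.308
Σ(x−M)² = 1269002.77; s = √(1269002.77/12) = 325.193
Cutoffs: 539.308 ± 2.5·325.193 → [-273.7, 1352.3]
Outside: 1606 → excluded.
Retained (n=12): Σ = 5405, mean = 5405/12 = 450.417

450.4 ms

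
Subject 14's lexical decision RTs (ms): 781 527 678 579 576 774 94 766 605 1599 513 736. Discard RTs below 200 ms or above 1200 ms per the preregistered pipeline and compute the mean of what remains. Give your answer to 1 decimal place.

Excluded: 94, 1599
Retained (n=10): Σ = 6535
Mean = 6535/10 = 653.5000

653.5 ms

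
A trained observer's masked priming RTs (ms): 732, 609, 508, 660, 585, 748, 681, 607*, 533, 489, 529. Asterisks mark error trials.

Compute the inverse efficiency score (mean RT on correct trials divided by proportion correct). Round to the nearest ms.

668 ms

Correct trials (n=10): 732, 609, 508, 660, 585, 748, 681, 533, 489, 529
Mean correct RT = 6074/10 = 607.4000 ms
Proportion correct = 10/11
IES = 607.4000 / (10/11) = 668.140 ms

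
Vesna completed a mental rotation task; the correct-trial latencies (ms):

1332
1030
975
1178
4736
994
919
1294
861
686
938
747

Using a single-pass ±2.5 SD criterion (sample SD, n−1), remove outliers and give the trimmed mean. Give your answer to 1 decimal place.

995.8 ms

n = 12, ΣRT = 15690, M = 1307.500
Σ(x−M)² = 13245257.00; s = √(13245257.00/11) = 1097.321
Cutoffs: 1307.500 ± 2.5·1097.321 → [-1435.8, 4050.8]
Outside: 4736 → excluded.
Retained (n=11): Σ = 10954, mean = 10954/11 = 995.818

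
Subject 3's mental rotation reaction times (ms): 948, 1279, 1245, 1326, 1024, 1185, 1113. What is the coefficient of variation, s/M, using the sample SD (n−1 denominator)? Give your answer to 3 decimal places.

0.119

n = 7, Σ = 8120, M = 1160.0000
Σ(x−M)² = 115216.000; s = √(115216.000/6) = 138.5737
CV = 138.5737 / 1160.0000 = 0.11946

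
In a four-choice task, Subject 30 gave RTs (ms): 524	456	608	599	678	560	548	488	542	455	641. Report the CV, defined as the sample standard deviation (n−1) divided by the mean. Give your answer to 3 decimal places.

n = 11, Σ = 6099, M = 554.4545
Σ(x−M)² = 52760.727; s = √(52760.727/10) = 72.6366
CV = 72.6366 / 554.4545 = 0.13101

0.131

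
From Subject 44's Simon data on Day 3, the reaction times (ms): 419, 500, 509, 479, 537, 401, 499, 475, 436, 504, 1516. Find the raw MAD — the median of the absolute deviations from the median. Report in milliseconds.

Sorted: 401, 419, 436, 475, 479, 499, 500, 504, 509, 537, 1516 → median = 499
|x − 499|: 80, 1, 10, 20, 38, 98, 0, 24, 63, 5, 1017
Sorted deviations: 0, 1, 5, 10, 20, 24, 38, 63, 80, 98, 1017 → MAD = 24

24 ms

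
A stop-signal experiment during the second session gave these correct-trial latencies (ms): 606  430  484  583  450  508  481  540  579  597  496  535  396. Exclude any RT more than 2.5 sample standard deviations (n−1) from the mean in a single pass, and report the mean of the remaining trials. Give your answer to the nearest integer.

n = 13, ΣRT = 6685, M = 514.231
Σ(x−M)² = 52880.31; s = √(52880.31/12) = 66.383
Cutoffs: 514.231 ± 2.5·66.383 → [348.3, 680.2]
No RTs fall outside the cutoffs; all 13 retained. Mean = 6685/13 = 514.231

514 ms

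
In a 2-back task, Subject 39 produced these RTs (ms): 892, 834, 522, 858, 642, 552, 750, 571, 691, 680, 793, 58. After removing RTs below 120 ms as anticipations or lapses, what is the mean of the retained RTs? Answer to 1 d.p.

Excluded: 58
Retained (n=11): Σ = 7785
Mean = 7785/11 = 707.7273

707.7 ms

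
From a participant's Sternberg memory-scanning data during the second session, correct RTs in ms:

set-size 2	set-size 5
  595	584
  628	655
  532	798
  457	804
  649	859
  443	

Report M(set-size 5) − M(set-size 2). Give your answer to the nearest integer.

M(set-size 2) = 3304/6 = 550.667
M(set-size 5) = 3700/5 = 740.000
Difference = 740.000 − 550.667 = 189.333 ms

189 ms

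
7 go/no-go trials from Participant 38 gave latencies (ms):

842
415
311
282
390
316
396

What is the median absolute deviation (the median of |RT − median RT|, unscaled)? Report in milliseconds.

Sorted: 282, 311, 316, 390, 396, 415, 842 → median = 390
|x − 390|: 452, 25, 79, 108, 0, 74, 6
Sorted deviations: 0, 6, 25, 74, 79, 108, 452 → MAD = 74

74 ms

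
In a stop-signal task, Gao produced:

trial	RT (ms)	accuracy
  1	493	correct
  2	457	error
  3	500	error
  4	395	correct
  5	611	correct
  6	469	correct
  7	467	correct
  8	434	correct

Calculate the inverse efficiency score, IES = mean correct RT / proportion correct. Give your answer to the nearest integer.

638 ms

Correct trials (n=6): 493, 395, 611, 469, 467, 434
Mean correct RT = 2869/6 = 478.1667 ms
Proportion correct = 6/8
IES = 478.1667 / (6/8) = 637.556 ms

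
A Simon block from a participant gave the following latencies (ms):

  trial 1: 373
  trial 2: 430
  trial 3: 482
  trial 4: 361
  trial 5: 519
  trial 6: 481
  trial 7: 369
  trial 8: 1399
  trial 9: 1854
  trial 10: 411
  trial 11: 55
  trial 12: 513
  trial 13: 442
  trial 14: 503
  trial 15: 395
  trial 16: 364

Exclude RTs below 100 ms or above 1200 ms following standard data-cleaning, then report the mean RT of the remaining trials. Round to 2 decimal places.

Excluded: 55, 1399, 1854
Retained (n=13): Σ = 5643
Mean = 5643/13 = 434.0769

434.08 ms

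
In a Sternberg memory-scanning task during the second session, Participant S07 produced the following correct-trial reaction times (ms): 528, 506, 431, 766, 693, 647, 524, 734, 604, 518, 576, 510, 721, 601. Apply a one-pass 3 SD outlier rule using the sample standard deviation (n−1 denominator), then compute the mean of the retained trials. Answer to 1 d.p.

n = 14, ΣRT = 8359, M = 597.071
Σ(x−M)² = 134664.93; s = √(134664.93/13) = 101.778
Cutoffs: 597.071 ± 3·101.778 → [291.7, 902.4]
No RTs fall outside the cutoffs; all 14 retained. Mean = 8359/14 = 597.071

597.1 ms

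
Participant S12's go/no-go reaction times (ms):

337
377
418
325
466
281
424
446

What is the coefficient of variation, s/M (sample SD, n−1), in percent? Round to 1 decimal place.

n = 8, Σ = 3074, M = 384.2500
Σ(x−M)² = 29671.500; s = √(29671.500/7) = 65.1060
CV = 65.1060 / 384.2500 = 0.16944 = 16.944%

16.9%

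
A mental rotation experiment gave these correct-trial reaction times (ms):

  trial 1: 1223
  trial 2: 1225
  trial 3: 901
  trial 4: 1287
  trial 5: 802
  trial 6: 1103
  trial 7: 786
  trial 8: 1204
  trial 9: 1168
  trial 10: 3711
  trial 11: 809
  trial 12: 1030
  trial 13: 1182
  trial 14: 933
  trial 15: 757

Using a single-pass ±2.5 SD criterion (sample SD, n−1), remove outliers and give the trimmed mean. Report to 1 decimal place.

1029.3 ms

n = 15, ΣRT = 18121, M = 1208.067
Σ(x−M)² = 7192160.93; s = √(7192160.93/14) = 716.747
Cutoffs: 1208.067 ± 2.5·716.747 → [-583.8, 2999.9]
Outside: 3711 → excluded.
Retained (n=14): Σ = 14410, mean = 14410/14 = 1029.286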